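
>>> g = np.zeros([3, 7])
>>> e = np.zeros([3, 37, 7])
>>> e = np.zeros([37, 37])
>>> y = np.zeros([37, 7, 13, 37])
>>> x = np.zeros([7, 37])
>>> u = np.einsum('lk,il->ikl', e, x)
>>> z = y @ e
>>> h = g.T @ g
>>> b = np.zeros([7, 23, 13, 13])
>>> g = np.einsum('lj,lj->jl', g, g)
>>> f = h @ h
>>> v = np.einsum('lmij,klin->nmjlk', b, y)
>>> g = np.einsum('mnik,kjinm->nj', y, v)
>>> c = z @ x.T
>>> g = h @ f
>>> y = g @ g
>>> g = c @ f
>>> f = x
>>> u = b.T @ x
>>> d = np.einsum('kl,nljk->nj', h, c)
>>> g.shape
(37, 7, 13, 7)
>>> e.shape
(37, 37)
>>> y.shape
(7, 7)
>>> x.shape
(7, 37)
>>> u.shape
(13, 13, 23, 37)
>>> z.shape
(37, 7, 13, 37)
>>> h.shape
(7, 7)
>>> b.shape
(7, 23, 13, 13)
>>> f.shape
(7, 37)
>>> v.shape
(37, 23, 13, 7, 37)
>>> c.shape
(37, 7, 13, 7)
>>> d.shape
(37, 13)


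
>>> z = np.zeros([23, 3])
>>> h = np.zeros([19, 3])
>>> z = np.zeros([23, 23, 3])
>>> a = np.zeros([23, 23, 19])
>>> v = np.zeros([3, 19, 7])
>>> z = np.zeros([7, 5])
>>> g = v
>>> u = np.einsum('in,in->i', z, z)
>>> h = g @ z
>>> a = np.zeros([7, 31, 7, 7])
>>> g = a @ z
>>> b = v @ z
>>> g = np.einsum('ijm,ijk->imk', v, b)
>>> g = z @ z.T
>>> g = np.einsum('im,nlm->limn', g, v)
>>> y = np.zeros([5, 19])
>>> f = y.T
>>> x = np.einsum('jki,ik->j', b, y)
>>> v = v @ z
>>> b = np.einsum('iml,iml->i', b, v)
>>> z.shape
(7, 5)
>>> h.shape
(3, 19, 5)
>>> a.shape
(7, 31, 7, 7)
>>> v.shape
(3, 19, 5)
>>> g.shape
(19, 7, 7, 3)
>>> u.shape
(7,)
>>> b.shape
(3,)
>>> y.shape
(5, 19)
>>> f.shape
(19, 5)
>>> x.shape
(3,)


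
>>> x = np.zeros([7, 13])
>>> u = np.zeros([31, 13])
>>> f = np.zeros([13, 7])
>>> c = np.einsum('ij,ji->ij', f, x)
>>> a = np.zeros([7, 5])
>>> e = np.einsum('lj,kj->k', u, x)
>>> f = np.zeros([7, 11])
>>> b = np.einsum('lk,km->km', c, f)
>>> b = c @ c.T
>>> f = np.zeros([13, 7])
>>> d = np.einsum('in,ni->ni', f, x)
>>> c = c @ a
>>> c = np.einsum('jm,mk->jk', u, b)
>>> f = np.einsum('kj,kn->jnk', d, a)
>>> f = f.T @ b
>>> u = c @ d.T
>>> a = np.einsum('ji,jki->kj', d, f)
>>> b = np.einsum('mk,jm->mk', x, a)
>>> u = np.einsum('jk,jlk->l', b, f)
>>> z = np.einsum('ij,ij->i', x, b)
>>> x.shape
(7, 13)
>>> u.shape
(5,)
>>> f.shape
(7, 5, 13)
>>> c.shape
(31, 13)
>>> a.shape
(5, 7)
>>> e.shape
(7,)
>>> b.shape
(7, 13)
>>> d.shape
(7, 13)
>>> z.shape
(7,)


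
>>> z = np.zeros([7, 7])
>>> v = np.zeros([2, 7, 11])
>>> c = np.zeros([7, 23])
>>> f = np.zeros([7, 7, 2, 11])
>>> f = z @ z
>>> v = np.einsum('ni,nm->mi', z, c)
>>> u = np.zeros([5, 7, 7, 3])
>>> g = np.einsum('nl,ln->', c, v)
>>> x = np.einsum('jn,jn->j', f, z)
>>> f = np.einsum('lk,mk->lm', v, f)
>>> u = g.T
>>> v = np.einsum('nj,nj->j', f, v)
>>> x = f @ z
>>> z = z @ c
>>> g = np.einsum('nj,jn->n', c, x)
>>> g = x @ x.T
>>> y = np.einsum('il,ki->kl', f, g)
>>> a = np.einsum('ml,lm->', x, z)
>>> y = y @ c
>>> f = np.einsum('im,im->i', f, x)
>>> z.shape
(7, 23)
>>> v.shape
(7,)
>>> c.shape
(7, 23)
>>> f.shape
(23,)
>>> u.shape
()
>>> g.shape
(23, 23)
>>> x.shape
(23, 7)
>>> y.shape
(23, 23)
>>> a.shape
()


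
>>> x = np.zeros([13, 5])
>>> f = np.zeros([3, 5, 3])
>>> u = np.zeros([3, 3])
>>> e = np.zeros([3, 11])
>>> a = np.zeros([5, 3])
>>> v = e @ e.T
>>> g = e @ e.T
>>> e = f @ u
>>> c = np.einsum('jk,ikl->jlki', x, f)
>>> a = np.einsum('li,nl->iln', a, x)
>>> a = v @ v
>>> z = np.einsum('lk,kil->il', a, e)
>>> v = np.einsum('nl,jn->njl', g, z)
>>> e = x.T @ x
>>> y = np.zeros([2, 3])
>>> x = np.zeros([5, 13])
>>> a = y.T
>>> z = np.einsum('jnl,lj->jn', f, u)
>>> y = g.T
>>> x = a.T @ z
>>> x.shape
(2, 5)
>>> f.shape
(3, 5, 3)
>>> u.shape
(3, 3)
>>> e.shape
(5, 5)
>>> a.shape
(3, 2)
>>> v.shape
(3, 5, 3)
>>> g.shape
(3, 3)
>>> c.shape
(13, 3, 5, 3)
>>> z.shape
(3, 5)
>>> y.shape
(3, 3)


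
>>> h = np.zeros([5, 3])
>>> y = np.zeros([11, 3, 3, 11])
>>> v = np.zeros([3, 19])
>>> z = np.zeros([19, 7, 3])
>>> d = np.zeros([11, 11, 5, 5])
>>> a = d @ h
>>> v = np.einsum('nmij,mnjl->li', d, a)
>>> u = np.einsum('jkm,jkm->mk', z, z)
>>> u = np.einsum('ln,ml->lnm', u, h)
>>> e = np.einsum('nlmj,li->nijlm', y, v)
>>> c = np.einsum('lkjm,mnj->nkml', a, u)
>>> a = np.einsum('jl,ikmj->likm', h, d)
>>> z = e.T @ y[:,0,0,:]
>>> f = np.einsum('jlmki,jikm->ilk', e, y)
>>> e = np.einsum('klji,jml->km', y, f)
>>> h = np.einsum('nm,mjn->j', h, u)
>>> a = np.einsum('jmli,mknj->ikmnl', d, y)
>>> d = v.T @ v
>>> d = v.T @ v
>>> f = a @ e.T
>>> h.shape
(7,)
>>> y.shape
(11, 3, 3, 11)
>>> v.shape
(3, 5)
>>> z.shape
(3, 3, 11, 5, 11)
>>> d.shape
(5, 5)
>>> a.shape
(5, 3, 11, 3, 5)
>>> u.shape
(3, 7, 5)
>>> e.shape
(11, 5)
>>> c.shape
(7, 11, 3, 11)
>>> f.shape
(5, 3, 11, 3, 11)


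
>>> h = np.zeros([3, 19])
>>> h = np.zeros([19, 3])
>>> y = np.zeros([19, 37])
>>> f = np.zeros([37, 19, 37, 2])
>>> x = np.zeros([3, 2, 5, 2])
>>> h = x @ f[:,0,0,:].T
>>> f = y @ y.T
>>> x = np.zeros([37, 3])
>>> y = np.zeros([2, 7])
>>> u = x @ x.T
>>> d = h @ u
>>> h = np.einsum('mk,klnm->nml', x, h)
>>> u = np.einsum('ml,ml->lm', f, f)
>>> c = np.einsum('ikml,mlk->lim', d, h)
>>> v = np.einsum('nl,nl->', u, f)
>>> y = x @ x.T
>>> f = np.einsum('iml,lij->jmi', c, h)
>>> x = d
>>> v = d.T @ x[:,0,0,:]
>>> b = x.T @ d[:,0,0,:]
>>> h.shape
(5, 37, 2)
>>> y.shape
(37, 37)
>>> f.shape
(2, 3, 37)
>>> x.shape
(3, 2, 5, 37)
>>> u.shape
(19, 19)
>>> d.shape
(3, 2, 5, 37)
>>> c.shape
(37, 3, 5)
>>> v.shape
(37, 5, 2, 37)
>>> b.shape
(37, 5, 2, 37)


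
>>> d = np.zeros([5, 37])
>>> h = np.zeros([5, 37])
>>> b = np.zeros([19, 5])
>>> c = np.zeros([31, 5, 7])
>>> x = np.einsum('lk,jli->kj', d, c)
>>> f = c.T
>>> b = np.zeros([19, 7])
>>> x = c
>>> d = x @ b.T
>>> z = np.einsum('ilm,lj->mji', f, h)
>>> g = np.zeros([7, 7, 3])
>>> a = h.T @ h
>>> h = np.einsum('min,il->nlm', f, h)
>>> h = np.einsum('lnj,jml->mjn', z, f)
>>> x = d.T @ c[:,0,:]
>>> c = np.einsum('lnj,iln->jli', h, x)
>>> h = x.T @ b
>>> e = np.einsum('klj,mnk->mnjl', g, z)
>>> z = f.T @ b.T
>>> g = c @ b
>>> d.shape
(31, 5, 19)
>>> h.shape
(7, 5, 7)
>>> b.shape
(19, 7)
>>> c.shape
(37, 5, 19)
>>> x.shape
(19, 5, 7)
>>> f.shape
(7, 5, 31)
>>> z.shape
(31, 5, 19)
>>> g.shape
(37, 5, 7)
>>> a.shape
(37, 37)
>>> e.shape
(31, 37, 3, 7)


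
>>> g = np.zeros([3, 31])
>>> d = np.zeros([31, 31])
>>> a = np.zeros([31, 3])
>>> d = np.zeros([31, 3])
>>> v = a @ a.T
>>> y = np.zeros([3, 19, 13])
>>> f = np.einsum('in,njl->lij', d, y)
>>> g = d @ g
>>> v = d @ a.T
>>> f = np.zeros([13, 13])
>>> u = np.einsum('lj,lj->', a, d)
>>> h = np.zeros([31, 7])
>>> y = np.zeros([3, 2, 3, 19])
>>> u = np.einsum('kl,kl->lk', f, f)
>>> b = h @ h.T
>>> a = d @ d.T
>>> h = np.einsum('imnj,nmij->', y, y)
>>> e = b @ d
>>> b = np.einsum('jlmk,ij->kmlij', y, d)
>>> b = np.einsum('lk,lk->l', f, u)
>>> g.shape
(31, 31)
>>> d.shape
(31, 3)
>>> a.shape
(31, 31)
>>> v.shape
(31, 31)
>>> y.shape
(3, 2, 3, 19)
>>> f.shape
(13, 13)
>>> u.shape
(13, 13)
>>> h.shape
()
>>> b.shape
(13,)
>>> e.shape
(31, 3)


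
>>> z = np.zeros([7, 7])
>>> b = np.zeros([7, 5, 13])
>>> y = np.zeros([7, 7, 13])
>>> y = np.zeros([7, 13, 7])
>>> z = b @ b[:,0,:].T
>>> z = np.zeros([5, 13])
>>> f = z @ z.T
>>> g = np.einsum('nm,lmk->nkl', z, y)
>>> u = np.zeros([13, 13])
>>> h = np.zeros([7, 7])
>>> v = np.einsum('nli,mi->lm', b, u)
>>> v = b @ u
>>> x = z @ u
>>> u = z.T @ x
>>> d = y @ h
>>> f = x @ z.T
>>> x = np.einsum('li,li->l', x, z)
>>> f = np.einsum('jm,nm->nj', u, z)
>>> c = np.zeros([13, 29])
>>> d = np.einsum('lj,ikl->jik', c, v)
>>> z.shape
(5, 13)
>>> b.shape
(7, 5, 13)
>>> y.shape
(7, 13, 7)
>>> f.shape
(5, 13)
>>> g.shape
(5, 7, 7)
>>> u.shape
(13, 13)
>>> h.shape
(7, 7)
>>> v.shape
(7, 5, 13)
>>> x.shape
(5,)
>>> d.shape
(29, 7, 5)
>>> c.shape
(13, 29)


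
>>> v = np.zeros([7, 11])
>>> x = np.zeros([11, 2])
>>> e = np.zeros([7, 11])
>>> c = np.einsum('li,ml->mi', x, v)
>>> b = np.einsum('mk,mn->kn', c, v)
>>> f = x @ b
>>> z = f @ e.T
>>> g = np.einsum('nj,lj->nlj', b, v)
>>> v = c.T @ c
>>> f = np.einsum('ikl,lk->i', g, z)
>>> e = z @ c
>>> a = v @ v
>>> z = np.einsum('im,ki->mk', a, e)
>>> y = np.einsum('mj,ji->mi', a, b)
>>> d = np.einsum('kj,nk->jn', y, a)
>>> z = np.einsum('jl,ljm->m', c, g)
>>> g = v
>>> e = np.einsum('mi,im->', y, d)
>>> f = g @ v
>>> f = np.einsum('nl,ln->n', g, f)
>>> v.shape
(2, 2)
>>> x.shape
(11, 2)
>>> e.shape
()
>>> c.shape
(7, 2)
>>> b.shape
(2, 11)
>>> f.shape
(2,)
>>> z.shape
(11,)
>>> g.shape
(2, 2)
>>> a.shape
(2, 2)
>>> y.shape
(2, 11)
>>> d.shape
(11, 2)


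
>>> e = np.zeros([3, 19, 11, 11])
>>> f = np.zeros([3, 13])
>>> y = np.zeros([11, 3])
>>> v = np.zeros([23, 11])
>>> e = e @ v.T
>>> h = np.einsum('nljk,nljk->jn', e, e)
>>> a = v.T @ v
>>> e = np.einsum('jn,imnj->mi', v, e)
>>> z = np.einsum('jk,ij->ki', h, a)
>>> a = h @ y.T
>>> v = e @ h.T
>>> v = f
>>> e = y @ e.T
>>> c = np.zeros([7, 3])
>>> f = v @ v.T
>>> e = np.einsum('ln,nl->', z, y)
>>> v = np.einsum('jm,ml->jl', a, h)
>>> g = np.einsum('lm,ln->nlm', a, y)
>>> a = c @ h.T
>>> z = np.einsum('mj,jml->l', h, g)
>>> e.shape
()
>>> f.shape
(3, 3)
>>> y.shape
(11, 3)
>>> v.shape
(11, 3)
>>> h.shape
(11, 3)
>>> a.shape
(7, 11)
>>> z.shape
(11,)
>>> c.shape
(7, 3)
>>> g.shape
(3, 11, 11)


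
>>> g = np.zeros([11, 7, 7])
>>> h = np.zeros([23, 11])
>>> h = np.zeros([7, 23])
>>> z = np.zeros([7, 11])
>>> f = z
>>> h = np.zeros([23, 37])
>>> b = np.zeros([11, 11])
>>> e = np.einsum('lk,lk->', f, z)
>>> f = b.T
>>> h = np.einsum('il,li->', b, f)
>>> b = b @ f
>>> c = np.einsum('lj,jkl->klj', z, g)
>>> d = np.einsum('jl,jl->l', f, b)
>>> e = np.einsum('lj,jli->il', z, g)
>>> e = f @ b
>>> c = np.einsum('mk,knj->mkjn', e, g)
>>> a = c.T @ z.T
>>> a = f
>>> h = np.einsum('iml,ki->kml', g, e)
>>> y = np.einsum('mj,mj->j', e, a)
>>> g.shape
(11, 7, 7)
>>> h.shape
(11, 7, 7)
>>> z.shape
(7, 11)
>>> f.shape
(11, 11)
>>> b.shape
(11, 11)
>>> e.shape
(11, 11)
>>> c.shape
(11, 11, 7, 7)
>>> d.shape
(11,)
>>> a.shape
(11, 11)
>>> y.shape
(11,)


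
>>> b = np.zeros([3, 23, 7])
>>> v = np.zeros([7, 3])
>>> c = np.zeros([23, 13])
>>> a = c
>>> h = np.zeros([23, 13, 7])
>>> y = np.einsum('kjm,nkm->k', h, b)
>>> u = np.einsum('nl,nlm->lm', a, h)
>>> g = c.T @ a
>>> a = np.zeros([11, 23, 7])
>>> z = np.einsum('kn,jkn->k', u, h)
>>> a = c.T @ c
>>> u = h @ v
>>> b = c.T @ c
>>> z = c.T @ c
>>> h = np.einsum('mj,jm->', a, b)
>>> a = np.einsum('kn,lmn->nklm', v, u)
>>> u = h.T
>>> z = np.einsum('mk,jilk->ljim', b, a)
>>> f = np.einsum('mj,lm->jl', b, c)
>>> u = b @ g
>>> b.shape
(13, 13)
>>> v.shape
(7, 3)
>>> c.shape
(23, 13)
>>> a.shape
(3, 7, 23, 13)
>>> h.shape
()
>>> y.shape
(23,)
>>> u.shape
(13, 13)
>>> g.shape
(13, 13)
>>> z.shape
(23, 3, 7, 13)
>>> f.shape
(13, 23)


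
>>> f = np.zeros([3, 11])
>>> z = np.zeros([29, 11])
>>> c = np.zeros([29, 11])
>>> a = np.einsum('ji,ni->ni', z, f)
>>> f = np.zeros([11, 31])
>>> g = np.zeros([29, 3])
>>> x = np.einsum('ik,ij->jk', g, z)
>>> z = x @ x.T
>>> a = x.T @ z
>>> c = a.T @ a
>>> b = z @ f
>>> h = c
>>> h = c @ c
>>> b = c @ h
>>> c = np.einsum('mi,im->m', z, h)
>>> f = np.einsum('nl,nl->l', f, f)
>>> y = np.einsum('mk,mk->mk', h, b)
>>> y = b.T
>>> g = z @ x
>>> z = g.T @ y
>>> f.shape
(31,)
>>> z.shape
(3, 11)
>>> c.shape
(11,)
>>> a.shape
(3, 11)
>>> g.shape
(11, 3)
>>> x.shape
(11, 3)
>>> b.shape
(11, 11)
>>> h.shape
(11, 11)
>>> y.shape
(11, 11)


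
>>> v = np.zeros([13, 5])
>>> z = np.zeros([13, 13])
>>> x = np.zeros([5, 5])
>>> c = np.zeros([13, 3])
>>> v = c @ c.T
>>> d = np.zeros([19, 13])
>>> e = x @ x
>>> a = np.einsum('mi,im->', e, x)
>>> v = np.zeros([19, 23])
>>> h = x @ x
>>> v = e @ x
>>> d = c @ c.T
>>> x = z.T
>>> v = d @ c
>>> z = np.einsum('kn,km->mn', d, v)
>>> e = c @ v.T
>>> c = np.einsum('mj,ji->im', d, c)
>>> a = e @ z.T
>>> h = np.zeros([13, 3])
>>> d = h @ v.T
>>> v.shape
(13, 3)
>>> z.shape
(3, 13)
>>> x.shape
(13, 13)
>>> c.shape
(3, 13)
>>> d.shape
(13, 13)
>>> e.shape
(13, 13)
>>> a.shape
(13, 3)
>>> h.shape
(13, 3)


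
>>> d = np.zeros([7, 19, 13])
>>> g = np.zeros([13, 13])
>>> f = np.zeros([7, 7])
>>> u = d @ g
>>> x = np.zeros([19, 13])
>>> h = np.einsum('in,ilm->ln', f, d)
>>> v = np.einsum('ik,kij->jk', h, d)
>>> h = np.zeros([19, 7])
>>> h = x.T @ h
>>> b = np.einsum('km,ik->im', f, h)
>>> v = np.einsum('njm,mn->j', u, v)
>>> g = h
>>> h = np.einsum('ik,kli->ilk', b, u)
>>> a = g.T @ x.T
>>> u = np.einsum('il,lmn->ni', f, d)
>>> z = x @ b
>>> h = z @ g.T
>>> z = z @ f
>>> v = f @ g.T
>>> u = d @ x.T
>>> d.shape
(7, 19, 13)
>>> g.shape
(13, 7)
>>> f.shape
(7, 7)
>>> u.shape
(7, 19, 19)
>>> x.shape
(19, 13)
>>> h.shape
(19, 13)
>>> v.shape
(7, 13)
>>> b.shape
(13, 7)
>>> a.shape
(7, 19)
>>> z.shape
(19, 7)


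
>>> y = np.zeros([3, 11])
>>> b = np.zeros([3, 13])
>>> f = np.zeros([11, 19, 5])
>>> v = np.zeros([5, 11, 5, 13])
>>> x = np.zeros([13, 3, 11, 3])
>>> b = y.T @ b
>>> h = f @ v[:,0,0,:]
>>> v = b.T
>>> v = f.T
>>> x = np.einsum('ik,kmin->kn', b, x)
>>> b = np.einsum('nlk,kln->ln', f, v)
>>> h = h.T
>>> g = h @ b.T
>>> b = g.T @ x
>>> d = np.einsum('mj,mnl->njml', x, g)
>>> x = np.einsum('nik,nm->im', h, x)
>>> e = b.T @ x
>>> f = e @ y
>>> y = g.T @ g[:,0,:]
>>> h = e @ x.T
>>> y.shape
(19, 19, 19)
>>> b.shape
(19, 19, 3)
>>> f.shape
(3, 19, 11)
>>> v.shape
(5, 19, 11)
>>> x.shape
(19, 3)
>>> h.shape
(3, 19, 19)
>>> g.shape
(13, 19, 19)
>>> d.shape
(19, 3, 13, 19)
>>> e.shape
(3, 19, 3)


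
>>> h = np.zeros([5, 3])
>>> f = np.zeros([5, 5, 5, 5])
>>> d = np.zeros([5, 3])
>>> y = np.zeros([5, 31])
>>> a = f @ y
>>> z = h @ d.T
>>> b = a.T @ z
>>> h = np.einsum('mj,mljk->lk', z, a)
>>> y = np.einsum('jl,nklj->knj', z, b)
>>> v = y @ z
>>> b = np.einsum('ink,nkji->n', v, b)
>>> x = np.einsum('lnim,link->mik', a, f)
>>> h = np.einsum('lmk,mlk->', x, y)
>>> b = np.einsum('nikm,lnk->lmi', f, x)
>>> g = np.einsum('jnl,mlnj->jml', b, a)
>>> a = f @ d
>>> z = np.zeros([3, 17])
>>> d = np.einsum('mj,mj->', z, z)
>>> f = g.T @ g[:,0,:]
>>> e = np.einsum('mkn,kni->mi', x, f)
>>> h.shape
()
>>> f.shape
(5, 5, 5)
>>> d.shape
()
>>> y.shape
(5, 31, 5)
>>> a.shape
(5, 5, 5, 3)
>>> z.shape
(3, 17)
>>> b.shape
(31, 5, 5)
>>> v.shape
(5, 31, 5)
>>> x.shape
(31, 5, 5)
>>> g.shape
(31, 5, 5)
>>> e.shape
(31, 5)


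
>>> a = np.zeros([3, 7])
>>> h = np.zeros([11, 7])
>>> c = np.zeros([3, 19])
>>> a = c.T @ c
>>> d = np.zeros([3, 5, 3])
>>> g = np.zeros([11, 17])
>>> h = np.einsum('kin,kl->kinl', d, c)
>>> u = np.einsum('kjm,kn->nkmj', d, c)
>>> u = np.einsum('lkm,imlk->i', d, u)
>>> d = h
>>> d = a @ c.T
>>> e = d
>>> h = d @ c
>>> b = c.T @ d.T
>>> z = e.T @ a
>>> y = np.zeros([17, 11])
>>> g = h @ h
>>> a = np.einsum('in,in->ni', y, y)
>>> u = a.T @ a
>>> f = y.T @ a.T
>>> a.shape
(11, 17)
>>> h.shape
(19, 19)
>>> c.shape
(3, 19)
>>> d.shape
(19, 3)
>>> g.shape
(19, 19)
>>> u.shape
(17, 17)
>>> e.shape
(19, 3)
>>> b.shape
(19, 19)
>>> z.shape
(3, 19)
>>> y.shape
(17, 11)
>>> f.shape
(11, 11)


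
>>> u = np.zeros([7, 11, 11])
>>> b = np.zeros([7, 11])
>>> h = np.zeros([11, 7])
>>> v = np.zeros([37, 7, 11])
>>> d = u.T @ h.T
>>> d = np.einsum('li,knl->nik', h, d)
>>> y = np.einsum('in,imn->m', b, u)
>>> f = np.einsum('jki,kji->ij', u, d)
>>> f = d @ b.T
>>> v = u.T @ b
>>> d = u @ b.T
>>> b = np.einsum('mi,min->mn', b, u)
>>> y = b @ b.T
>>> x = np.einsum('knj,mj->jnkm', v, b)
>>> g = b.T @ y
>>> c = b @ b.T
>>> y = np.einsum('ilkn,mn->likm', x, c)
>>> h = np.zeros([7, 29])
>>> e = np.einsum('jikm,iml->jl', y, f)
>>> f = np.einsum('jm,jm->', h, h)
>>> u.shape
(7, 11, 11)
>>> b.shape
(7, 11)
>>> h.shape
(7, 29)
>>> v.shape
(11, 11, 11)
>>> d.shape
(7, 11, 7)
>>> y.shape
(11, 11, 11, 7)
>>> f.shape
()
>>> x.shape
(11, 11, 11, 7)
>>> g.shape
(11, 7)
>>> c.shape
(7, 7)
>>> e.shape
(11, 7)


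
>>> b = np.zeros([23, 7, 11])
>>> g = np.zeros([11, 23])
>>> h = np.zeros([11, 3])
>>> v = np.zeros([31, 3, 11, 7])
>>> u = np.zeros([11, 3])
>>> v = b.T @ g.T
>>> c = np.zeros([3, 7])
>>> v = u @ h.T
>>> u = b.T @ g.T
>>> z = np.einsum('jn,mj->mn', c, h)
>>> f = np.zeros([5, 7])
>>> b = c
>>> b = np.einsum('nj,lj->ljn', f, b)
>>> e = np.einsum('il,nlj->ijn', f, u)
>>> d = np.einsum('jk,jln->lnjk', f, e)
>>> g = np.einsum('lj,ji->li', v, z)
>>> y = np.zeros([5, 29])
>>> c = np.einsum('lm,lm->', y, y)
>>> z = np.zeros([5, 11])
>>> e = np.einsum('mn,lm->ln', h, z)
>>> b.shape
(3, 7, 5)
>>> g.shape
(11, 7)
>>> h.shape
(11, 3)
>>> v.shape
(11, 11)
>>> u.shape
(11, 7, 11)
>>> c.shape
()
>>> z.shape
(5, 11)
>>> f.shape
(5, 7)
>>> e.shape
(5, 3)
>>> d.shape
(11, 11, 5, 7)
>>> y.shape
(5, 29)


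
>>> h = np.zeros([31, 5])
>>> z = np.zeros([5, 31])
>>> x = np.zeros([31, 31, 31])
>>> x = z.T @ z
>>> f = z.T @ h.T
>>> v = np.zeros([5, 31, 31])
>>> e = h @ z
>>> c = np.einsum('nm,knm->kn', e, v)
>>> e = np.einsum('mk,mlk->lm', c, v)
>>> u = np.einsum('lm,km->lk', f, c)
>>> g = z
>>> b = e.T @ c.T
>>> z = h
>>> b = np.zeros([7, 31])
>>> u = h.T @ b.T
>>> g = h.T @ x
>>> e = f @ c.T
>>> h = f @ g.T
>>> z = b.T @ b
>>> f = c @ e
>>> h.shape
(31, 5)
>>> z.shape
(31, 31)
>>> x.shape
(31, 31)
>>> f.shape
(5, 5)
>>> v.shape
(5, 31, 31)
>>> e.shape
(31, 5)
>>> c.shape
(5, 31)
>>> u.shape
(5, 7)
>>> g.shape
(5, 31)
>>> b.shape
(7, 31)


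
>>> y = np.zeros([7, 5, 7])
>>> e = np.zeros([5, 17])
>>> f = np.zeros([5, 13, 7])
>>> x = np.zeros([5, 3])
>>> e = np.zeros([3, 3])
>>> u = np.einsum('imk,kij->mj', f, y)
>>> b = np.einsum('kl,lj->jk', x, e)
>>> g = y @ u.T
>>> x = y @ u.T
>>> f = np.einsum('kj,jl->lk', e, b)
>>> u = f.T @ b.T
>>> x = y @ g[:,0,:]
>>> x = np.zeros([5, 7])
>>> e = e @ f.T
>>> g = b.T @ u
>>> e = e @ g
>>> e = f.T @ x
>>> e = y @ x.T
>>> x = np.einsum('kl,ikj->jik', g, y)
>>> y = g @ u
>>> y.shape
(5, 3)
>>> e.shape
(7, 5, 5)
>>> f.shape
(5, 3)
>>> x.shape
(7, 7, 5)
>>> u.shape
(3, 3)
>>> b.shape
(3, 5)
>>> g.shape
(5, 3)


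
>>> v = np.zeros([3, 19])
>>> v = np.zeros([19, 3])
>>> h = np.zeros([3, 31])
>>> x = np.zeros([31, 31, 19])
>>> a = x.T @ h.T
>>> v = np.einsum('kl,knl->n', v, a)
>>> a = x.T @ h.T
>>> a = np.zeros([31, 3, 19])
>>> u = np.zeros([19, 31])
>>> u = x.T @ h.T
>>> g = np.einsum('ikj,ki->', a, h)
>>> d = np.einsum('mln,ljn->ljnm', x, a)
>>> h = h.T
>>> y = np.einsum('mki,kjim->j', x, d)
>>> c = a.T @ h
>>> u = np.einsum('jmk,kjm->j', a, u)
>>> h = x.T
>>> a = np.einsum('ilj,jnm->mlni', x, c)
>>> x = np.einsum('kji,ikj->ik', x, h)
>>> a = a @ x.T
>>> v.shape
(31,)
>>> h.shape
(19, 31, 31)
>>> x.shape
(19, 31)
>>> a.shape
(3, 31, 3, 19)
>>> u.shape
(31,)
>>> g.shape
()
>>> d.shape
(31, 3, 19, 31)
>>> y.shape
(3,)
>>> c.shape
(19, 3, 3)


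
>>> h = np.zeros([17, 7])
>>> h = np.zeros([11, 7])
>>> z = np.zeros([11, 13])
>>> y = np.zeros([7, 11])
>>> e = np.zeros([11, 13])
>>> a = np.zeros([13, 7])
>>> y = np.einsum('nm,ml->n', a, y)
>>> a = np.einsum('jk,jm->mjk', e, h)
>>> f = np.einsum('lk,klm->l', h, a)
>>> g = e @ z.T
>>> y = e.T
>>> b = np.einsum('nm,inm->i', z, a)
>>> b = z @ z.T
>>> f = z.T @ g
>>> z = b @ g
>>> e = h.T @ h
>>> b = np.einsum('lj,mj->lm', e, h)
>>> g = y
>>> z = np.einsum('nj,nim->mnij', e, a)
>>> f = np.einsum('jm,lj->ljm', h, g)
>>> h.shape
(11, 7)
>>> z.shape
(13, 7, 11, 7)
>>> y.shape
(13, 11)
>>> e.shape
(7, 7)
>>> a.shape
(7, 11, 13)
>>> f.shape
(13, 11, 7)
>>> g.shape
(13, 11)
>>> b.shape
(7, 11)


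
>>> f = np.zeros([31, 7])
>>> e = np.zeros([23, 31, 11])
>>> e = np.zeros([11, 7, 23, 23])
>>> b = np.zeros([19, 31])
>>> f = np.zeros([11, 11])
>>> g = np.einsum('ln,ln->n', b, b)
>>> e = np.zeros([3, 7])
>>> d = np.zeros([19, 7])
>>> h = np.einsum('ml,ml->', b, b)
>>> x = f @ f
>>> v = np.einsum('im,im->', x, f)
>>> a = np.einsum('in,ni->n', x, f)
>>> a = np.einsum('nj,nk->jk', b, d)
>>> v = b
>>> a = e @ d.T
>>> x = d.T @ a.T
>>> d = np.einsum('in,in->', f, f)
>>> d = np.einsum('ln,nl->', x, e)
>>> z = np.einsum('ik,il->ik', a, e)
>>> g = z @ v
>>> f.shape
(11, 11)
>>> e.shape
(3, 7)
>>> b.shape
(19, 31)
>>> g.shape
(3, 31)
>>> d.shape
()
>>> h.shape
()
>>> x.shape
(7, 3)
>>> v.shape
(19, 31)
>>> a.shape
(3, 19)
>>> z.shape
(3, 19)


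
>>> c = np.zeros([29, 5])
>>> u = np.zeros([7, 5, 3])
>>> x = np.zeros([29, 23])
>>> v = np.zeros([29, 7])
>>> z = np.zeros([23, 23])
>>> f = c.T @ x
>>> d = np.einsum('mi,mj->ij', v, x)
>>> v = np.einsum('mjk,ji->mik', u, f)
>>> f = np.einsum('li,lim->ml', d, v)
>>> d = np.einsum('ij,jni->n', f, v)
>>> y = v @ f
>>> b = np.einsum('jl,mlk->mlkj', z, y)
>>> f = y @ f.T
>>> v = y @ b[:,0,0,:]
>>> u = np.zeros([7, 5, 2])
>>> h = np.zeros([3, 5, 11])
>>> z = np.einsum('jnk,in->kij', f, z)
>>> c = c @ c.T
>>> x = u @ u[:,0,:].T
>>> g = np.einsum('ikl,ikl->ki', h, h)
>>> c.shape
(29, 29)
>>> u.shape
(7, 5, 2)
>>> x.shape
(7, 5, 7)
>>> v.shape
(7, 23, 23)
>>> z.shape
(3, 23, 7)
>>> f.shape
(7, 23, 3)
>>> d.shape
(23,)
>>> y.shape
(7, 23, 7)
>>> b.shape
(7, 23, 7, 23)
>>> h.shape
(3, 5, 11)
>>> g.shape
(5, 3)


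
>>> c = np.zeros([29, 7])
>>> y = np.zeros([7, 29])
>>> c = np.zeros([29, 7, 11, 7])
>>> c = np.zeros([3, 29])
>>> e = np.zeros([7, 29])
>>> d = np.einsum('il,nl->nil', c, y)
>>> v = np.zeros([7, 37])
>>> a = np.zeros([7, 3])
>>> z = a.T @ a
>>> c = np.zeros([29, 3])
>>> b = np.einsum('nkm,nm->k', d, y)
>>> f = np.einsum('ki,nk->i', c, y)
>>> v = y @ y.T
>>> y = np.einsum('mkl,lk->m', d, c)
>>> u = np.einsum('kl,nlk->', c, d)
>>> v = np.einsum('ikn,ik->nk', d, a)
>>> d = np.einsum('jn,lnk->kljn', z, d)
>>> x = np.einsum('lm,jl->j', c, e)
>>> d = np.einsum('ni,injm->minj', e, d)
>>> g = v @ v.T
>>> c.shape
(29, 3)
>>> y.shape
(7,)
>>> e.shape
(7, 29)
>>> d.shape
(3, 29, 7, 3)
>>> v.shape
(29, 3)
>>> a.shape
(7, 3)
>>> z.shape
(3, 3)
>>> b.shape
(3,)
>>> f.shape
(3,)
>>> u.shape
()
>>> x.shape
(7,)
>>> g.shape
(29, 29)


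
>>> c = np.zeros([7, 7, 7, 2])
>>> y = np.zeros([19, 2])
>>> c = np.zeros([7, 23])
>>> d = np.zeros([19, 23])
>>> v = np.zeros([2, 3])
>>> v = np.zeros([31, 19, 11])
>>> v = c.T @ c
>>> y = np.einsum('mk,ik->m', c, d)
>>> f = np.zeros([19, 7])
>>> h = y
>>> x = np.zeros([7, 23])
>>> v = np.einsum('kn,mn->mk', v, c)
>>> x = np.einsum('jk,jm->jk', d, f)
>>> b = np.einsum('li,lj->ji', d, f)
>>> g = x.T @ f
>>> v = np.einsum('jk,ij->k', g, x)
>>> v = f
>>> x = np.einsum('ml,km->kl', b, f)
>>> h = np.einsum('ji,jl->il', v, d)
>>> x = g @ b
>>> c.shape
(7, 23)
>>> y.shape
(7,)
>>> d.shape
(19, 23)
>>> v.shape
(19, 7)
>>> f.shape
(19, 7)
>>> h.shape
(7, 23)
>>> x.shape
(23, 23)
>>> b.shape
(7, 23)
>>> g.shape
(23, 7)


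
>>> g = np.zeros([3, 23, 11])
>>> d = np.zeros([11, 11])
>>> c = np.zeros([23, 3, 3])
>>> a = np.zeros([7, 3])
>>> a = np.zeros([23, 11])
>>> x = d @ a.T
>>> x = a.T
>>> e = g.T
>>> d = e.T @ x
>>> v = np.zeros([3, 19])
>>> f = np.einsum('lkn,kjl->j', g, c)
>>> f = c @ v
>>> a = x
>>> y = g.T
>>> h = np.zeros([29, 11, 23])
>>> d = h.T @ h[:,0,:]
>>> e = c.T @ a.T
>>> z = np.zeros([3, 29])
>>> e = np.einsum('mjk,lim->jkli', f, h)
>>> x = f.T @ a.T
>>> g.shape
(3, 23, 11)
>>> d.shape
(23, 11, 23)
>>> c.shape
(23, 3, 3)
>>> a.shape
(11, 23)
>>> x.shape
(19, 3, 11)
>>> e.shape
(3, 19, 29, 11)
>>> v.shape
(3, 19)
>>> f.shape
(23, 3, 19)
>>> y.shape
(11, 23, 3)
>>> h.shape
(29, 11, 23)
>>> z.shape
(3, 29)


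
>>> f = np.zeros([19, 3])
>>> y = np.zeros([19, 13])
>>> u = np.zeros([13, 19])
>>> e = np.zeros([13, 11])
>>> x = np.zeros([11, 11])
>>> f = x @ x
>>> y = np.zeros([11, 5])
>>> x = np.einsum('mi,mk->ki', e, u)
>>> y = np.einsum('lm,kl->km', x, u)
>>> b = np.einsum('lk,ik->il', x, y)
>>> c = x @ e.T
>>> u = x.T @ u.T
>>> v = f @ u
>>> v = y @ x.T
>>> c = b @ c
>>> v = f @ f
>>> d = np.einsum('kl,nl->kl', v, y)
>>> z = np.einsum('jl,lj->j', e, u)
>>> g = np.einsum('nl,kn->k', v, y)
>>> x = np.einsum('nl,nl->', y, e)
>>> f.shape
(11, 11)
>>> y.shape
(13, 11)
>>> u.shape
(11, 13)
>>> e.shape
(13, 11)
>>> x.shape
()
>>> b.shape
(13, 19)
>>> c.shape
(13, 13)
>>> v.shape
(11, 11)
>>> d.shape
(11, 11)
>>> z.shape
(13,)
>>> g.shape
(13,)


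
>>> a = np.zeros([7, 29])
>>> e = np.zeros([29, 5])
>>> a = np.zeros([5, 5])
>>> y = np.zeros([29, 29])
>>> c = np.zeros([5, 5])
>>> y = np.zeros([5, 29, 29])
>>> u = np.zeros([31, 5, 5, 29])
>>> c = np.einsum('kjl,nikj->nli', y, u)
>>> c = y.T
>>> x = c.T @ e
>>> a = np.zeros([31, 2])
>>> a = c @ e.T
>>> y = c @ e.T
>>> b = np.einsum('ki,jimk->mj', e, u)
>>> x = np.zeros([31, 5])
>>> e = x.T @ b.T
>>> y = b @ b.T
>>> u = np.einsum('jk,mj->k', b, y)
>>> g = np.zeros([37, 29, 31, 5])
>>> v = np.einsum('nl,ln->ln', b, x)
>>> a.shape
(29, 29, 29)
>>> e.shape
(5, 5)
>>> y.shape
(5, 5)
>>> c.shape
(29, 29, 5)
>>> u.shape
(31,)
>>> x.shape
(31, 5)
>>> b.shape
(5, 31)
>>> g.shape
(37, 29, 31, 5)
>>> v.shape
(31, 5)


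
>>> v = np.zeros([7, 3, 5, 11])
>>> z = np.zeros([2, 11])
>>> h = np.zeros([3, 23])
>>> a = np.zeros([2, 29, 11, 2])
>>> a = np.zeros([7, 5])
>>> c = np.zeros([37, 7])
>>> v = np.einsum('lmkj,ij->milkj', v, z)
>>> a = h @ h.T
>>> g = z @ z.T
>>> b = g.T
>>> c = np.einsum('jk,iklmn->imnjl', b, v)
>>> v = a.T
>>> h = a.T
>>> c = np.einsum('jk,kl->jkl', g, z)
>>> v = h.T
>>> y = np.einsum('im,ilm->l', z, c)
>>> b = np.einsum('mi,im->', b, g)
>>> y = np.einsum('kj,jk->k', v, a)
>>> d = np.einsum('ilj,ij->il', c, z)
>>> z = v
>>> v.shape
(3, 3)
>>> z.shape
(3, 3)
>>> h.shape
(3, 3)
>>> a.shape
(3, 3)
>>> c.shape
(2, 2, 11)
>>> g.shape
(2, 2)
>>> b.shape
()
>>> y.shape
(3,)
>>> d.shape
(2, 2)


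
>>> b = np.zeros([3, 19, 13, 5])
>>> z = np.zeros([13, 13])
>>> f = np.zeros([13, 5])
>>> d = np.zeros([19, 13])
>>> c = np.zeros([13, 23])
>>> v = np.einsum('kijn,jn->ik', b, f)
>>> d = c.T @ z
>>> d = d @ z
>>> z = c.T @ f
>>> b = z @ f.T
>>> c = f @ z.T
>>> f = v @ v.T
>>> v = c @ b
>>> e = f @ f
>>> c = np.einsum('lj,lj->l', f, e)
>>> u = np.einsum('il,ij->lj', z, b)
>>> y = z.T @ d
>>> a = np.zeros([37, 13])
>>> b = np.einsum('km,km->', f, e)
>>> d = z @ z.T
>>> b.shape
()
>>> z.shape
(23, 5)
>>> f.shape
(19, 19)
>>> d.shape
(23, 23)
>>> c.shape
(19,)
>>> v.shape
(13, 13)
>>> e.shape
(19, 19)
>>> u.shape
(5, 13)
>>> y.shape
(5, 13)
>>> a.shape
(37, 13)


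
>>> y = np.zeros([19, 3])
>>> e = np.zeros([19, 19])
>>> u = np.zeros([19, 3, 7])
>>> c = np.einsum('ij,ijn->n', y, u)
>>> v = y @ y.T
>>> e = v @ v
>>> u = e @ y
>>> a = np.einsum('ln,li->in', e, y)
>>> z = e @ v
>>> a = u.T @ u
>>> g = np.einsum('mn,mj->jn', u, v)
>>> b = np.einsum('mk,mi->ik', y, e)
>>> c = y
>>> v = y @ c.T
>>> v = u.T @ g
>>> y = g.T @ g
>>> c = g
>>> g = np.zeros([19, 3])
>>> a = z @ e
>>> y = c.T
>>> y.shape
(3, 19)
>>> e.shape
(19, 19)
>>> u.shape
(19, 3)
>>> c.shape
(19, 3)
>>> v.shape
(3, 3)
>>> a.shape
(19, 19)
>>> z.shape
(19, 19)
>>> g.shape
(19, 3)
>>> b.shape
(19, 3)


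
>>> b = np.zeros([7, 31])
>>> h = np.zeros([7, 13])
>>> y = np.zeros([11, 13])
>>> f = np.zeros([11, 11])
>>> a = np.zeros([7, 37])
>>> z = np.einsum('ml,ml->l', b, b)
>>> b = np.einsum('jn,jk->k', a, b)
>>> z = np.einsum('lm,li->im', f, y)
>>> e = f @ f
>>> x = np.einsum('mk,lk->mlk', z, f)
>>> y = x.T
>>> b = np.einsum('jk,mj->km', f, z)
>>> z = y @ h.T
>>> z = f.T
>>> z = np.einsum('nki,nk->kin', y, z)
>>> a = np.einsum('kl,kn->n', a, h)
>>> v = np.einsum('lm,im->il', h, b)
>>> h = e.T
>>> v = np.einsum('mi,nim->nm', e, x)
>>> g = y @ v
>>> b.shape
(11, 13)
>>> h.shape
(11, 11)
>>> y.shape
(11, 11, 13)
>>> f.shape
(11, 11)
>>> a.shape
(13,)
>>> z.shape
(11, 13, 11)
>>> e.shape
(11, 11)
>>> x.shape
(13, 11, 11)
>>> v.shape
(13, 11)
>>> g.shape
(11, 11, 11)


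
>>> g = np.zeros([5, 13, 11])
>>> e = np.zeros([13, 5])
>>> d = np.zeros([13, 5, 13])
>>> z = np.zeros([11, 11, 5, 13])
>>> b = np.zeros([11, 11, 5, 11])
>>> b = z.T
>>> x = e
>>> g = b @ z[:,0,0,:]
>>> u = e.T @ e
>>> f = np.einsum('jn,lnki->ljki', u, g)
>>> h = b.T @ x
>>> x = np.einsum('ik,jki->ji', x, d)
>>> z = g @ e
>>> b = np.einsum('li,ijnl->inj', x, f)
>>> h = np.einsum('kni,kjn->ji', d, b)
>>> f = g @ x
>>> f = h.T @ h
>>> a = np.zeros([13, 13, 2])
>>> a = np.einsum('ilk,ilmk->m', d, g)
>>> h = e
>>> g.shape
(13, 5, 11, 13)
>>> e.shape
(13, 5)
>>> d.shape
(13, 5, 13)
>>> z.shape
(13, 5, 11, 5)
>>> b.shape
(13, 11, 5)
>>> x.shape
(13, 13)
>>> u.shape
(5, 5)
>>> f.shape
(13, 13)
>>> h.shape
(13, 5)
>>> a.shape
(11,)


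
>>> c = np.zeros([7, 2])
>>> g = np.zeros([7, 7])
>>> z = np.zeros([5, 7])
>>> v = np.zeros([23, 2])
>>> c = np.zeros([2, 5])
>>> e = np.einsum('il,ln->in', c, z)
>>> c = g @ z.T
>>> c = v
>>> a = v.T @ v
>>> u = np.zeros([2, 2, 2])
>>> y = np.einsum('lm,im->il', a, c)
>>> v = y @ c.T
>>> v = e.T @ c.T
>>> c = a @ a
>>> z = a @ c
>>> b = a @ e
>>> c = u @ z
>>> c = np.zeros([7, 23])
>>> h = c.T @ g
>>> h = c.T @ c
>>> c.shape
(7, 23)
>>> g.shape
(7, 7)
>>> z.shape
(2, 2)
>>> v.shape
(7, 23)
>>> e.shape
(2, 7)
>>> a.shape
(2, 2)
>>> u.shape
(2, 2, 2)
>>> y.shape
(23, 2)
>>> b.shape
(2, 7)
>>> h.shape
(23, 23)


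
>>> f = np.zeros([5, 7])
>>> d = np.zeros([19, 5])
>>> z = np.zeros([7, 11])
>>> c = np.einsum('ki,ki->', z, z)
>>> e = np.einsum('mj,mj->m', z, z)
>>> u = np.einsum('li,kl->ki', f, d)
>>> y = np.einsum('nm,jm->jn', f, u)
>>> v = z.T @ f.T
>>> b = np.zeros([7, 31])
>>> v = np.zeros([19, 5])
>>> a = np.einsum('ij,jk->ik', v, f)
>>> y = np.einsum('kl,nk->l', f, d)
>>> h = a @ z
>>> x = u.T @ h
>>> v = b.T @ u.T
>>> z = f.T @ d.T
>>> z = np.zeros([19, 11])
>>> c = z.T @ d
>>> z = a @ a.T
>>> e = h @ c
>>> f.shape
(5, 7)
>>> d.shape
(19, 5)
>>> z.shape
(19, 19)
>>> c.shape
(11, 5)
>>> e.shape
(19, 5)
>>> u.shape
(19, 7)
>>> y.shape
(7,)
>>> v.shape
(31, 19)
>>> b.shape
(7, 31)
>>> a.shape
(19, 7)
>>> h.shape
(19, 11)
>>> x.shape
(7, 11)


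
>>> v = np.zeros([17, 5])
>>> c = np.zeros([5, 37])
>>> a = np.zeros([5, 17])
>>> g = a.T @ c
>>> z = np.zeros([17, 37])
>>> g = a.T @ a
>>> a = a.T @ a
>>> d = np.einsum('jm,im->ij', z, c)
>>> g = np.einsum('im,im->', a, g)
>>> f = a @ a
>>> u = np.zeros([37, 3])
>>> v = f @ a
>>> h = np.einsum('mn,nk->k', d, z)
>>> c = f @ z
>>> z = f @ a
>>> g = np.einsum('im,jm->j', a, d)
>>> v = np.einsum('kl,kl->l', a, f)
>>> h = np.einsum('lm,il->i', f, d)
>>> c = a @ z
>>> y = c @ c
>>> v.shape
(17,)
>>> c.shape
(17, 17)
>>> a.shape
(17, 17)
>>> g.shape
(5,)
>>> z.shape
(17, 17)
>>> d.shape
(5, 17)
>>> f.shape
(17, 17)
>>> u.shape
(37, 3)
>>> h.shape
(5,)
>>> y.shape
(17, 17)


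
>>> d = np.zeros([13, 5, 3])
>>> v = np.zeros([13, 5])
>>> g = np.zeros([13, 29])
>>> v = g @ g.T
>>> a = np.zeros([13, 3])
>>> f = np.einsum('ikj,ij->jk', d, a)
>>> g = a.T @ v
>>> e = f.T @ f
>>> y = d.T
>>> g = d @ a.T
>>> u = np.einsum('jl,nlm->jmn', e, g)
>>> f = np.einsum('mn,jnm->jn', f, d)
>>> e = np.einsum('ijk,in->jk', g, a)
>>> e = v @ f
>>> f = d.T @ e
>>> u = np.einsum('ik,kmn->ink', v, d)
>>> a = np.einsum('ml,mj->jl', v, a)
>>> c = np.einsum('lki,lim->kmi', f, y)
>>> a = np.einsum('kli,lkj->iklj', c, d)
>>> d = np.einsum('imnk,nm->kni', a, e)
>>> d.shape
(3, 13, 5)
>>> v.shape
(13, 13)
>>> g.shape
(13, 5, 13)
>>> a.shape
(5, 5, 13, 3)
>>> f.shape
(3, 5, 5)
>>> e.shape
(13, 5)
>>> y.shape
(3, 5, 13)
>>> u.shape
(13, 3, 13)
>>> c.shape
(5, 13, 5)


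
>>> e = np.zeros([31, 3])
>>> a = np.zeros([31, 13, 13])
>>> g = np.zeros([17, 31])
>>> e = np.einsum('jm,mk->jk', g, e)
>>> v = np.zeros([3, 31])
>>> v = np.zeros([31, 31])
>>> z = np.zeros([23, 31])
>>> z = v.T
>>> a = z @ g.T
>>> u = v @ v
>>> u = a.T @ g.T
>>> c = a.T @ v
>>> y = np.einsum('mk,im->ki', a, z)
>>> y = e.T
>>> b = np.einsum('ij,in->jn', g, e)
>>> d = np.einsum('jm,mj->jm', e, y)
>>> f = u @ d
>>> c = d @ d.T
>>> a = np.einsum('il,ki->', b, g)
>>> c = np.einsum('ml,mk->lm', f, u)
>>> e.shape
(17, 3)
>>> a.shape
()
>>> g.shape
(17, 31)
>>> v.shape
(31, 31)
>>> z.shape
(31, 31)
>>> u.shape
(17, 17)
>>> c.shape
(3, 17)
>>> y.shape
(3, 17)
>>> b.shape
(31, 3)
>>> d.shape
(17, 3)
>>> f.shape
(17, 3)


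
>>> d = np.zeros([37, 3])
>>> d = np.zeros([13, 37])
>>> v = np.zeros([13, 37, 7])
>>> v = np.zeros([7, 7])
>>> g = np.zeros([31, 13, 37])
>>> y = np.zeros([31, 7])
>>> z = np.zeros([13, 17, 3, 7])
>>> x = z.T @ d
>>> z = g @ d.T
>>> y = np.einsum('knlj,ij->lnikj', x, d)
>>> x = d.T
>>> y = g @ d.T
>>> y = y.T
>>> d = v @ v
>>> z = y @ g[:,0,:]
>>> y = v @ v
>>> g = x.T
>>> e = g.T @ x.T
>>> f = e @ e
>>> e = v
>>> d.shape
(7, 7)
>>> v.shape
(7, 7)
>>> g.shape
(13, 37)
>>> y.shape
(7, 7)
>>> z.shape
(13, 13, 37)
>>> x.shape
(37, 13)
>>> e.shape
(7, 7)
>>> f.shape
(37, 37)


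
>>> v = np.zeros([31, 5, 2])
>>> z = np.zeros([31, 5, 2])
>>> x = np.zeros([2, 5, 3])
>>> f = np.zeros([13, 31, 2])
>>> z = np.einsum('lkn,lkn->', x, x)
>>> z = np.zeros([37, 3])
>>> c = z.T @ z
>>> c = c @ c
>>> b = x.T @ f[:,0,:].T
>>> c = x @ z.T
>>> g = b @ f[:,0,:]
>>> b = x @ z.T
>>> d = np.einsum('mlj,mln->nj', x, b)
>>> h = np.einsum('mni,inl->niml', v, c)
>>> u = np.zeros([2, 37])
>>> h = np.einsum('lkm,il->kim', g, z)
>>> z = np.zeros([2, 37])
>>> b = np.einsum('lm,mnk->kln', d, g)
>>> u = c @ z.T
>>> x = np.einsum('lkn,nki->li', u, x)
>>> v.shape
(31, 5, 2)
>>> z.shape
(2, 37)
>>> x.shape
(2, 3)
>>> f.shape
(13, 31, 2)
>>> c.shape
(2, 5, 37)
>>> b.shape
(2, 37, 5)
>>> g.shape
(3, 5, 2)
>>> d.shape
(37, 3)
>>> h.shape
(5, 37, 2)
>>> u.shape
(2, 5, 2)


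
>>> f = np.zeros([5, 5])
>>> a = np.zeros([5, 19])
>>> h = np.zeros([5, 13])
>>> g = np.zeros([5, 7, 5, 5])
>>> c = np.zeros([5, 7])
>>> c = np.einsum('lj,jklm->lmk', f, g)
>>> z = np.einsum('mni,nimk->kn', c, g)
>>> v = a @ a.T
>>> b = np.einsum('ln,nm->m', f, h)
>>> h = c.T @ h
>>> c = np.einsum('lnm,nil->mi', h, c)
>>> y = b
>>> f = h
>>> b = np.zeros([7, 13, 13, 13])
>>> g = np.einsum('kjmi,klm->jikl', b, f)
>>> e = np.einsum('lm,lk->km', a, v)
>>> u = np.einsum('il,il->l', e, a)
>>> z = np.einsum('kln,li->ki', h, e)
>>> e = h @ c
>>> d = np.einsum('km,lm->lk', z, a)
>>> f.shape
(7, 5, 13)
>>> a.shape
(5, 19)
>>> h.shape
(7, 5, 13)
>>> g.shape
(13, 13, 7, 5)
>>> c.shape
(13, 5)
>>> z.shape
(7, 19)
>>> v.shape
(5, 5)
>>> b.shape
(7, 13, 13, 13)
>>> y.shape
(13,)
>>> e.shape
(7, 5, 5)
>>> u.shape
(19,)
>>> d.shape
(5, 7)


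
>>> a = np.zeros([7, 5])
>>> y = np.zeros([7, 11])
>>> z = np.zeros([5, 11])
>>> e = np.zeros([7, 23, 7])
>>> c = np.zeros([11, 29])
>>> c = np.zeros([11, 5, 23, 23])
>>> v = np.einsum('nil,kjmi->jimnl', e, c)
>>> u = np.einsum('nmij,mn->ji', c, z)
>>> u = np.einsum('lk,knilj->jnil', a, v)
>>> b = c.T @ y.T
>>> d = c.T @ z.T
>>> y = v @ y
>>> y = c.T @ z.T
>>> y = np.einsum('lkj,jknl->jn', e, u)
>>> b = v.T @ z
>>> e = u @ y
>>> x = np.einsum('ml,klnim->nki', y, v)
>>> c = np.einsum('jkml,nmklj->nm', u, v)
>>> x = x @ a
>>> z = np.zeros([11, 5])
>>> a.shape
(7, 5)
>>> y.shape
(7, 23)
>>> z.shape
(11, 5)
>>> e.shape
(7, 23, 23, 23)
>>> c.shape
(5, 23)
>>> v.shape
(5, 23, 23, 7, 7)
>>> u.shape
(7, 23, 23, 7)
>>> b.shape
(7, 7, 23, 23, 11)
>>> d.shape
(23, 23, 5, 5)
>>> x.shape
(23, 5, 5)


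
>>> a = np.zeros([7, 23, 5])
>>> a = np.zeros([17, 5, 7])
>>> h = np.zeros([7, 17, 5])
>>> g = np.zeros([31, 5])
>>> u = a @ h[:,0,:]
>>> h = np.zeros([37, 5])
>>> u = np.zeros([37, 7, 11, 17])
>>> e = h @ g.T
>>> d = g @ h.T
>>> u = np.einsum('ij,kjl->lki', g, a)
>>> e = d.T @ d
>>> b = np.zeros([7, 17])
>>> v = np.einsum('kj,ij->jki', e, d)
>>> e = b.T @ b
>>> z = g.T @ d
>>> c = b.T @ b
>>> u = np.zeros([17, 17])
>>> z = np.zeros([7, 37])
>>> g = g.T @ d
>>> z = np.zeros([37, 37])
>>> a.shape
(17, 5, 7)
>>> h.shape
(37, 5)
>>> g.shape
(5, 37)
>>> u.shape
(17, 17)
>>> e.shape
(17, 17)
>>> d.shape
(31, 37)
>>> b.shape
(7, 17)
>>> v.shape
(37, 37, 31)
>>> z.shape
(37, 37)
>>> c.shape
(17, 17)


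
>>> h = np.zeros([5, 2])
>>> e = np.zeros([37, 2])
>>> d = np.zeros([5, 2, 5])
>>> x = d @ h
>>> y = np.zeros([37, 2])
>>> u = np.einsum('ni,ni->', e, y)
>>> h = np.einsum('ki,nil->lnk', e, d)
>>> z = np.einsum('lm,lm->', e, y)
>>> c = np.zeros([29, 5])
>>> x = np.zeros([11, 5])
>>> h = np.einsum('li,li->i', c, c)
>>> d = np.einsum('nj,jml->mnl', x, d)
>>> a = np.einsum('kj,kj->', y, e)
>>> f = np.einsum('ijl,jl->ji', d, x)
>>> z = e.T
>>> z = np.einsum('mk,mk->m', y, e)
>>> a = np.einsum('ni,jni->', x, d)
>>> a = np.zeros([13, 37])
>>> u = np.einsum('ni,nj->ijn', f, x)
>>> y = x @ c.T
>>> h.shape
(5,)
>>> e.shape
(37, 2)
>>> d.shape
(2, 11, 5)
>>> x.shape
(11, 5)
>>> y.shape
(11, 29)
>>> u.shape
(2, 5, 11)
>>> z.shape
(37,)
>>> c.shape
(29, 5)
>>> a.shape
(13, 37)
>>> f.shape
(11, 2)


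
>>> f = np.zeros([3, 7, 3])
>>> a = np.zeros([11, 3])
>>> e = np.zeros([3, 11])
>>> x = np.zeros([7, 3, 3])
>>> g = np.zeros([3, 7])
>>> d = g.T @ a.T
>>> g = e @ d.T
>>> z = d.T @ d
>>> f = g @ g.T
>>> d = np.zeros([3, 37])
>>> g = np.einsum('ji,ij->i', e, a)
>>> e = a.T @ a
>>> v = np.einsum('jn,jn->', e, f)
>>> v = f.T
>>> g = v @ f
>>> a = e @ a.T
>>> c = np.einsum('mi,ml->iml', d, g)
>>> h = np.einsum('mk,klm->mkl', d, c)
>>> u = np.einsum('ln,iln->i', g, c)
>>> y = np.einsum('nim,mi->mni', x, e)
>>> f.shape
(3, 3)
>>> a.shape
(3, 11)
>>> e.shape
(3, 3)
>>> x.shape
(7, 3, 3)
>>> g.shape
(3, 3)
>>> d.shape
(3, 37)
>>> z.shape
(11, 11)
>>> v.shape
(3, 3)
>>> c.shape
(37, 3, 3)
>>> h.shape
(3, 37, 3)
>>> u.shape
(37,)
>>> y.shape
(3, 7, 3)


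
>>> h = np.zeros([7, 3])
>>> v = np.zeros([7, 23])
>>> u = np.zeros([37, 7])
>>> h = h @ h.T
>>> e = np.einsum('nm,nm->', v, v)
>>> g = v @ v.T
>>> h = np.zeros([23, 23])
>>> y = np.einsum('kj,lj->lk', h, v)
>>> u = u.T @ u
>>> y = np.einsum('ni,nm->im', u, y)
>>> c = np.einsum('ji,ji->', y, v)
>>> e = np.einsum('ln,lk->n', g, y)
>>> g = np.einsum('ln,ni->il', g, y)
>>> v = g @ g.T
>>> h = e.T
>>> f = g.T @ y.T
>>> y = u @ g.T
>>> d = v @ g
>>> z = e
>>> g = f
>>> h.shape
(7,)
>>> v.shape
(23, 23)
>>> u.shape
(7, 7)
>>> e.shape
(7,)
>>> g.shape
(7, 7)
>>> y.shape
(7, 23)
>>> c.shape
()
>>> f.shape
(7, 7)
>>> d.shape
(23, 7)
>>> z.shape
(7,)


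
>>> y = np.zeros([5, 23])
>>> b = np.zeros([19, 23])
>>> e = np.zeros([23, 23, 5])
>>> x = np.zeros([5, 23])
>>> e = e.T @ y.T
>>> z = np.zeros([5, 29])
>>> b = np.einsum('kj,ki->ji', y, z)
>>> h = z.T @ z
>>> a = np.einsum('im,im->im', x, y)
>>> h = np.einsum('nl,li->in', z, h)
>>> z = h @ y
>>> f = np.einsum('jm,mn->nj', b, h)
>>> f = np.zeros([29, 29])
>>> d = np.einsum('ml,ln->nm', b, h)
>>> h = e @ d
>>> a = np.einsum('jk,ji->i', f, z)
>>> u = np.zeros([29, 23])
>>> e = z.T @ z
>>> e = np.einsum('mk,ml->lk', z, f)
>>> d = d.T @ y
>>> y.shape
(5, 23)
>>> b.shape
(23, 29)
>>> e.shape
(29, 23)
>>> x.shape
(5, 23)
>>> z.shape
(29, 23)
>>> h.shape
(5, 23, 23)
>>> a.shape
(23,)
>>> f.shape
(29, 29)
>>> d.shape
(23, 23)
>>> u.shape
(29, 23)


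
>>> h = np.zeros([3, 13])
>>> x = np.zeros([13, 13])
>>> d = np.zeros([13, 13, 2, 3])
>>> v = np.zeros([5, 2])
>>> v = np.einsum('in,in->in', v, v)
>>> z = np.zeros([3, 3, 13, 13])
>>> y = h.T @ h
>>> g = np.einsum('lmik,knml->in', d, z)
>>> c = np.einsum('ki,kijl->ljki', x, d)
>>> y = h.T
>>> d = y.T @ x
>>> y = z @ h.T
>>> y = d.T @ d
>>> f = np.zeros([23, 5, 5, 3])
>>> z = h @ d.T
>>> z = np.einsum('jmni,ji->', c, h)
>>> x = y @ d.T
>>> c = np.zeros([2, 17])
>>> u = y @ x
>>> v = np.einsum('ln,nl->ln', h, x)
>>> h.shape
(3, 13)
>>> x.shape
(13, 3)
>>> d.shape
(3, 13)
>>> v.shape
(3, 13)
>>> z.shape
()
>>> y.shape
(13, 13)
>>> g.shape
(2, 3)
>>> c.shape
(2, 17)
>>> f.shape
(23, 5, 5, 3)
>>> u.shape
(13, 3)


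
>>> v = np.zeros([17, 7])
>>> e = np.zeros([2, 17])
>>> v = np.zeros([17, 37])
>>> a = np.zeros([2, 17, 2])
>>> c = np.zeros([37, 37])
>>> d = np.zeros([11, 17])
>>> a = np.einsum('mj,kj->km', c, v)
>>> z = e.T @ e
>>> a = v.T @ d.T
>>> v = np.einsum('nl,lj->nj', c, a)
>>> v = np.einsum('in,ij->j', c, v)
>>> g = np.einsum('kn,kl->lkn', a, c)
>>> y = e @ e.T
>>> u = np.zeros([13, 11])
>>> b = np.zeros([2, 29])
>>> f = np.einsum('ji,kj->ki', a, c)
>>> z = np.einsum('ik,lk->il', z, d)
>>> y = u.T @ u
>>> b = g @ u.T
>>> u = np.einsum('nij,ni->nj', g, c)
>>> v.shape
(11,)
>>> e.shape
(2, 17)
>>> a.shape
(37, 11)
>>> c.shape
(37, 37)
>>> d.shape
(11, 17)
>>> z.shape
(17, 11)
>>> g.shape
(37, 37, 11)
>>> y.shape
(11, 11)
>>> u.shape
(37, 11)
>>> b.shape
(37, 37, 13)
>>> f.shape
(37, 11)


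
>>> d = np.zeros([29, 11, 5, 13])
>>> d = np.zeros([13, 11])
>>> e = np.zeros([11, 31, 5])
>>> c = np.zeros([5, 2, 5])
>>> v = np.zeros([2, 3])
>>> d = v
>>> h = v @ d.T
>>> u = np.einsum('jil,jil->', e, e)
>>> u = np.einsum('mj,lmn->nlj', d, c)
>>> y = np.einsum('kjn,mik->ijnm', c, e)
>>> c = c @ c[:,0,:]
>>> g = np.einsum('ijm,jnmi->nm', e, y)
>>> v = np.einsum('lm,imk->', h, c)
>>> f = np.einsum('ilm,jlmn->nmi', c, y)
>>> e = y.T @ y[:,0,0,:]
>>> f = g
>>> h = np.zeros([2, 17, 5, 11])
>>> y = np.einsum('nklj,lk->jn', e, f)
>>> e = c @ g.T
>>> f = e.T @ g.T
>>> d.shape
(2, 3)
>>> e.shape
(5, 2, 2)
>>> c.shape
(5, 2, 5)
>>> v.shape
()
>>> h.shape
(2, 17, 5, 11)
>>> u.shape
(5, 5, 3)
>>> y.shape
(11, 11)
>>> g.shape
(2, 5)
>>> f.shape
(2, 2, 2)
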